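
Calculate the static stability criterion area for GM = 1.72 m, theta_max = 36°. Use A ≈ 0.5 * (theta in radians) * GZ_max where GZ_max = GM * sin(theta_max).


Formula: GZ_max = GM * sin(theta); Area = 0.5 * theta_rad * GZ_max
Step 1 — GZ_max = 1.72 * sin(36°) = 1.72 * 0.587785 = 1.01099 m
Step 2 — theta_rad = 36 * pi/180 = 0.628319 rad
Step 3 — Area = 0.5 * 0.628319 * 1.01099 ≈ 0.31761 m·rad (5 s.f.)

0.31761 m·rad


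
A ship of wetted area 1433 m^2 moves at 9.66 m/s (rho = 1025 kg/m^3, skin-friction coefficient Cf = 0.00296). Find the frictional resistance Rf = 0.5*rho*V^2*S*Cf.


Formula: Rf = 0.5 * rho * V^2 * S * Cf
Step 1 — V^2 = 9.66^2 = 93.3156
Step 2 — 0.5 * rho * V^2 = 0.5 * 1025 * 93.3156 = 47824.245
Step 3 — Rf = 47824.245 * 1433 * 0.00296 ≈ 202860 N (5 s.f.)

202860 N


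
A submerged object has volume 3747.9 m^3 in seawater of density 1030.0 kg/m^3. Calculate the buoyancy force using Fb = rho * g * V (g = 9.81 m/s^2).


Formula: Fb = rho * g * V
Substituting: Fb = 1030.0 * 9.81 * 3747.9
Intermediate: 1030.0 * 9.81 = 10104.3
Result: Fb = 10104.3 * 3747.9 ≈ 37870000 N (5 s.f.)

37870000 N


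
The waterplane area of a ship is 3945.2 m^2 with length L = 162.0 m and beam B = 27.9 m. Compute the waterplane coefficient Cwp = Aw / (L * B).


Formula: Cwp = Aw / (L * B)
Step 1 — L * B = 162.0 * 27.9 = 4519.8 m^2
Step 2 — Cwp = 3945.2 / 4519.8 ≈ 0.87287 (5 s.f.)

0.87287


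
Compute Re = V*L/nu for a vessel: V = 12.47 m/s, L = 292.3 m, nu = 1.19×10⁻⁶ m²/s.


Formula: Re = V * L / nu
Step 1 — V * L = 12.47 * 292.3 = 3644.981 m^2/s
Step 2 — Re = 3644.981 / 1.19e-6 = 3.06e+09

3.06e+09


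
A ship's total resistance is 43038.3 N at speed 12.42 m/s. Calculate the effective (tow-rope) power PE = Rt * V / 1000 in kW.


Formula: PE = Rt * V / 1000 (kW)
Step 1 — PE (W) = 43038.3 * 12.42 = 534535.686 W
Step 2 — PE (kW) = 534535.686 / 1000 ≈ 534.54 kW (5 s.f.)

534.54 kW


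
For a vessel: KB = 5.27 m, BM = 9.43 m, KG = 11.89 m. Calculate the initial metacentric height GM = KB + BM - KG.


Formula: GM = KB + BM - KG
Step 1 — KM = KB + BM = 5.27 + 9.43 = 14.7 m
Step 2 — GM = KM - KG = 14.7 - 11.89 = 2.81 m

2.81 m


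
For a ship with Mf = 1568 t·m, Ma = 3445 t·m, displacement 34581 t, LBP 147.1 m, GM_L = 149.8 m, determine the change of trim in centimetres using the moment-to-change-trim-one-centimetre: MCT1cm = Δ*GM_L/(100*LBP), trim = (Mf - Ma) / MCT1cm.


Formula: net trimming moment = Mf - Ma; MCT1cm = Δ*GM_L/(100*LBP); trim = net moment / MCT1cm
Step 1 — net trimming moment = 1568 - 3445 = -1877 t·m
Step 2 — MCT1cm = 34581 * 149.8 / (100 * 147.1) = 352.1573 t·m/cm
Step 3 — trim = -1877 / 352.1573 ≈ -5.3300 cm (5 s.f.)

-5.3300 cm


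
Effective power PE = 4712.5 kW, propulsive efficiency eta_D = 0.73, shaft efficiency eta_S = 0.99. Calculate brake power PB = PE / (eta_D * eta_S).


Formula: PB = PE / (eta_D * eta_S)
Step 1 — combined efficiency = eta_D * eta_S = 0.73 * 0.99 = 0.7227
Step 2 — PB = 4712.5 / 0.7227 ≈ 6520.7 kW (5 s.f.)

6520.7 kW


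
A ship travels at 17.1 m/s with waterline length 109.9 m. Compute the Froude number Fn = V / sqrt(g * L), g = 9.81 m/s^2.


Formula: Fn = V / sqrt(g * L)
Step 1 — g * L = 9.81 * 109.9 = 1078.119
Step 2 — sqrt(g * L) = sqrt(1078.119) = 32.834722
Step 3 — Fn = 17.1 / 32.834722 ≈ 0.52079 (5 s.f.)

0.52079


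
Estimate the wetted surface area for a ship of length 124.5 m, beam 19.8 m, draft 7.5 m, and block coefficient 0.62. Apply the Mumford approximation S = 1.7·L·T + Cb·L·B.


Formula: S = 1.7*L*T + V/T with V = Cb*L*B*T, i.e. S = L * (1.7*T + Cb*B)
Step 1 — 1.7*T = 1.7 * 7.5 = 12.75 m
Step 2 — Cb*B = 0.62 * 19.8 = 12.276 m
Step 3 — 1.7*T + Cb*B = 12.75 + 12.276 = 25.026 m
Step 4 — S = 124.5 * 25.026 ≈ 3115.7 m^2 (5 s.f.)

3115.7 m^2


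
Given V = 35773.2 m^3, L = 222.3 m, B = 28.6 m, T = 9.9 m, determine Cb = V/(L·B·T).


Formula: Cb = V / (L * B * T)
Step 1 — L * B * T = 222.3 * 28.6 * 9.9 = 62942.022 m^3
Step 2 — Cb = 35773.2 / 62942.022 ≈ 0.56835 (5 s.f.)

0.56835


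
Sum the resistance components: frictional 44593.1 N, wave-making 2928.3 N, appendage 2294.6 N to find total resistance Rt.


Formula: Rt = Rf + Rw + Ra
Substituting: Rt = 44593.1 + 2928.3 + 2294.6
Result: Rt = 49816.0 N

49816.0 N


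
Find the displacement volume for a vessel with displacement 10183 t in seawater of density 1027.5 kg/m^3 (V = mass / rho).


Formula: V = mass / rho
Step 1 — convert tonnes to kg: 10183 t * 1000 = 10183000 kg
Step 2 — V = 10183000 / 1027.5 ≈ 9910.5 m^3 (5 s.f.)

9910.5 m^3


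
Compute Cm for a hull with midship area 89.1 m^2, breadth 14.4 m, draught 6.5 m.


Formula: Cm = Am / (B * T)
Step 1 — B * T = 14.4 * 6.5 = 93.6 m^2
Step 2 — Cm = 89.1 / 93.6 ≈ 0.95192 (5 s.f.)

0.95192


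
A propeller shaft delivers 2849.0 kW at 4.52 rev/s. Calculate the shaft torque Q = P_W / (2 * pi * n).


Formula: Q = P_W / (2 * pi * n)
Step 1 — P_W = 2849.0 kW * 1000 = 2849000.0 W
Step 2 — 2 * pi * n = 2 * pi * 4.52 = 28.399998
Step 3 — Q = 2849000.0 / 28.399998 ≈ 100320 N·m (5 s.f.)

100320 N·m


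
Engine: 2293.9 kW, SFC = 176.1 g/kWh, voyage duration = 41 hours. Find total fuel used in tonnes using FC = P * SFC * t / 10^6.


Formula: FC (tonnes) = P * SFC * t / 1,000,000
Step 1 — P * SFC * t = 2293.9 * 176.1 * 41 = 16562187.39 g
Step 2 — FC (tonnes) = 16562187.39 / 1,000,000 ≈ 16.562 tonnes (5 s.f.)

16.562 tonnes


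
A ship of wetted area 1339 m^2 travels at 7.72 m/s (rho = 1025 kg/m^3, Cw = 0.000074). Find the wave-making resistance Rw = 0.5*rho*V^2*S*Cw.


Formula: Rw = 0.5 * rho * V^2 * S * Cw
Step 1 — V^2 = 7.72^2 = 59.5984
Step 2 — 0.5 * rho * V^2 = 0.5 * 1025 * 59.5984 = 30544.18
Step 3 — Rw = 30544.18 * 1339 * 0.000074 ≈ 3026.5 N (5 s.f.)

3026.5 N


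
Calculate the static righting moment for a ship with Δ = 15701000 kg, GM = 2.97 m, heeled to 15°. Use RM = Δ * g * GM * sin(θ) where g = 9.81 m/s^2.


Formula: GZ = GM * sin(theta); RM = disp * g * GZ
Step 1 — GZ = 2.97 * sin(15°) = 2.97 * 0.258819 = 0.768692 m
Step 2 — RM = 15701000 * 9.81 * 0.768692 ≈ 118400000 N·m (5 s.f.)

118400000 N·m


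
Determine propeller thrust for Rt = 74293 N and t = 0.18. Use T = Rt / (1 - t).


Formula: T = Rt / (1 - t)
Step 1 — (1 - t) = 1 - 0.18 = 0.82
Step 2 — T = 74293 / 0.82 ≈ 90601 N (5 s.f.)

90601 N


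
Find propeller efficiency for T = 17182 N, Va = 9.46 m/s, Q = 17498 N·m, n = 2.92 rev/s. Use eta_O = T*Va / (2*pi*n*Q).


Formula: eta = T * Va / (2 * pi * n * Q)
Step 1 — numerator = T * Va = 17182 * 9.46 = 162541.72
Step 2 — 2 * pi * n = 2 * pi * 2.92 = 18.346901
Step 3 — denominator = 18.346901 * 17498 = 321034.07
Step 4 — eta = 162541.72 / 321034.07 ≈ 0.50631 (5 s.f.)

0.50631


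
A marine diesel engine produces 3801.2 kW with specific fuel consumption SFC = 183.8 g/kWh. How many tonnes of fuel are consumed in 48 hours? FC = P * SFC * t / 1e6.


Formula: FC (tonnes) = P * SFC * t / 1,000,000
Step 1 — P * SFC * t = 3801.2 * 183.8 * 48 = 33535706.88 g
Step 2 — FC (tonnes) = 33535706.88 / 1,000,000 ≈ 33.536 tonnes (5 s.f.)

33.536 tonnes


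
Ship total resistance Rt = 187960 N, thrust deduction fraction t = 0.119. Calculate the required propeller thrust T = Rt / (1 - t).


Formula: T = Rt / (1 - t)
Step 1 — (1 - t) = 1 - 0.119 = 0.881
Step 2 — T = 187960 / 0.881 ≈ 213350 N (5 s.f.)

213350 N


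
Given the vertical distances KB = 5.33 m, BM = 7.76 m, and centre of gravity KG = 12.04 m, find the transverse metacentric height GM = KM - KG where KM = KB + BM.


Formula: GM = KB + BM - KG
Step 1 — KM = KB + BM = 5.33 + 7.76 = 13.09 m
Step 2 — GM = KM - KG = 13.09 - 12.04 = 1.05 m

1.05 m


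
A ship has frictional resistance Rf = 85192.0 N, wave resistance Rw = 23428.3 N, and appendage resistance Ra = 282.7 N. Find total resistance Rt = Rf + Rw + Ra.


Formula: Rt = Rf + Rw + Ra
Substituting: Rt = 85192.0 + 23428.3 + 282.7
Result: Rt = 108903.0 N

108903.0 N


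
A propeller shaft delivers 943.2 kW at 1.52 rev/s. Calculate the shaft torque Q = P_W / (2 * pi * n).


Formula: Q = P_W / (2 * pi * n)
Step 1 — P_W = 943.2 kW * 1000 = 943200.0 W
Step 2 — 2 * pi * n = 2 * pi * 1.52 = 9.550442
Step 3 — Q = 943200.0 / 9.550442 ≈ 98760 N·m (5 s.f.)

98760 N·m


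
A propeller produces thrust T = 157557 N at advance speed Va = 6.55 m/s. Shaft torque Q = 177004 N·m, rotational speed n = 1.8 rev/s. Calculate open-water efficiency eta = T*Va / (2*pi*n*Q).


Formula: eta = T * Va / (2 * pi * n * Q)
Step 1 — numerator = T * Va = 157557 * 6.55 = 1031998.35
Step 2 — 2 * pi * n = 2 * pi * 1.8 = 11.309734
Step 3 — denominator = 11.309734 * 177004 = 2001868.16
Step 4 — eta = 1031998.35 / 2001868.16 ≈ 0.51552 (5 s.f.)

0.51552


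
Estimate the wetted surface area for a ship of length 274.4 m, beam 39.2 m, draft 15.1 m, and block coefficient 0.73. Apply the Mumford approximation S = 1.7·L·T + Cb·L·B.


Formula: S = 1.7*L*T + V/T with V = Cb*L*B*T, i.e. S = L * (1.7*T + Cb*B)
Step 1 — 1.7*T = 1.7 * 15.1 = 25.67 m
Step 2 — Cb*B = 0.73 * 39.2 = 28.616 m
Step 3 — 1.7*T + Cb*B = 25.67 + 28.616 = 54.286 m
Step 4 — S = 274.4 * 54.286 ≈ 14896 m^2 (5 s.f.)

14896 m^2


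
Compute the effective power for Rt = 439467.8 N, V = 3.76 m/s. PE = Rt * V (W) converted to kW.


Formula: PE = Rt * V / 1000 (kW)
Step 1 — PE (W) = 439467.8 * 3.76 = 1652398.928 W
Step 2 — PE (kW) = 1652398.928 / 1000 ≈ 1652.4 kW (5 s.f.)

1652.4 kW


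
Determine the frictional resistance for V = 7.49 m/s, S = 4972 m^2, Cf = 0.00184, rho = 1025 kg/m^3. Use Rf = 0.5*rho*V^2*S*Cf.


Formula: Rf = 0.5 * rho * V^2 * S * Cf
Step 1 — V^2 = 7.49^2 = 56.1001
Step 2 — 0.5 * rho * V^2 = 0.5 * 1025 * 56.1001 = 28751.30125
Step 3 — Rf = 28751.30125 * 4972 * 0.00184 ≈ 263030 N (5 s.f.)

263030 N


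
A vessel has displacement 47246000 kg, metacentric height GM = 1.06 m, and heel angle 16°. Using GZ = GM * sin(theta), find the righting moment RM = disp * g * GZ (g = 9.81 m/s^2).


Formula: GZ = GM * sin(theta); RM = disp * g * GZ
Step 1 — GZ = 1.06 * sin(16°) = 1.06 * 0.275637 = 0.292175 m
Step 2 — RM = 47246000 * 9.81 * 0.292175 ≈ 135420000 N·m (5 s.f.)

135420000 N·m


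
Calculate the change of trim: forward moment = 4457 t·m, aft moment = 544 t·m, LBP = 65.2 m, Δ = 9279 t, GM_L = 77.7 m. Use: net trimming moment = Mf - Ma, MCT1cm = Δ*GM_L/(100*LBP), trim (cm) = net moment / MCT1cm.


Formula: net trimming moment = Mf - Ma; MCT1cm = Δ*GM_L/(100*LBP); trim = net moment / MCT1cm
Step 1 — net trimming moment = 4457 - 544 = 3913 t·m
Step 2 — MCT1cm = 9279 * 77.7 / (100 * 65.2) = 110.5795 t·m/cm
Step 3 — trim = 3913 / 110.5795 ≈ 35.386 cm (5 s.f.)

35.386 cm


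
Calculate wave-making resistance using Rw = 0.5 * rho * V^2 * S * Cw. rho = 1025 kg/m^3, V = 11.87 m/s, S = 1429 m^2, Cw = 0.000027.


Formula: Rw = 0.5 * rho * V^2 * S * Cw
Step 1 — V^2 = 11.87^2 = 140.8969
Step 2 — 0.5 * rho * V^2 = 0.5 * 1025 * 140.8969 = 72209.66125
Step 3 — Rw = 72209.66125 * 1429 * 0.000027 ≈ 2786.1 N (5 s.f.)

2786.1 N


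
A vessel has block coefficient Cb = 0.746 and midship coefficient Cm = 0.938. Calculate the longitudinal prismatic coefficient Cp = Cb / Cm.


Formula: Cp = Cb / Cm
Substituting: Cp = 0.746 / 0.938
Result: Cp ≈ 0.79531 (5 s.f.)

0.79531


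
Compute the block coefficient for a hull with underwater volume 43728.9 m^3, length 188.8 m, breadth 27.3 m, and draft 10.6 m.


Formula: Cb = V / (L * B * T)
Step 1 — L * B * T = 188.8 * 27.3 * 10.6 = 54634.944 m^3
Step 2 — Cb = 43728.9 / 54634.944 ≈ 0.80038 (5 s.f.)

0.80038


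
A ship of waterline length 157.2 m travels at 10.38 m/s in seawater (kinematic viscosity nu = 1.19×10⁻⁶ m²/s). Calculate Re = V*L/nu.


Formula: Re = V * L / nu
Step 1 — V * L = 10.38 * 157.2 = 1631.736 m^2/s
Step 2 — Re = 1631.736 / 1.19e-6 = 1.37e+09

1.37e+09


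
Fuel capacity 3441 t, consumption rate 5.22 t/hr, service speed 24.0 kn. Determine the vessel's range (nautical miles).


Formula: endurance = fuel / rate; range = endurance * speed
Step 1 — endurance = 3441 / 5.22 = 659.1954 hours
Step 2 — range = 659.1954 * 24.0 ≈ 15821 nautical miles (5 s.f.)

15821 NM


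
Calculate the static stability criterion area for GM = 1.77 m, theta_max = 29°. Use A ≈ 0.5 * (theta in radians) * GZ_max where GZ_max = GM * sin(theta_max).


Formula: GZ_max = GM * sin(theta); Area = 0.5 * theta_rad * GZ_max
Step 1 — GZ_max = 1.77 * sin(29°) = 1.77 * 0.48481 = 0.858114 m
Step 2 — theta_rad = 29 * pi/180 = 0.506145 rad
Step 3 — Area = 0.5 * 0.506145 * 0.858114 ≈ 0.21717 m·rad (5 s.f.)

0.21717 m·rad


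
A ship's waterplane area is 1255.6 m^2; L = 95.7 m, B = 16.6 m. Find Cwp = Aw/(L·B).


Formula: Cwp = Aw / (L * B)
Step 1 — L * B = 95.7 * 16.6 = 1588.62 m^2
Step 2 — Cwp = 1255.6 / 1588.62 ≈ 0.79037 (5 s.f.)

0.79037


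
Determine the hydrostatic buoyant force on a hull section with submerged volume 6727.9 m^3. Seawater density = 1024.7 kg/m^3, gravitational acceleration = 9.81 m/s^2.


Formula: Fb = rho * g * V
Substituting: Fb = 1024.7 * 9.81 * 6727.9
Intermediate: 1024.7 * 9.81 = 10052.307
Result: Fb = 10052.307 * 6727.9 ≈ 67631000 N (5 s.f.)

67631000 N


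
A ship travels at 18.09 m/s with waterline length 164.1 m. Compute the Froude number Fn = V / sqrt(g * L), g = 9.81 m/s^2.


Formula: Fn = V / sqrt(g * L)
Step 1 — g * L = 9.81 * 164.1 = 1609.821
Step 2 — sqrt(g * L) = sqrt(1609.821) = 40.122575
Step 3 — Fn = 18.09 / 40.122575 ≈ 0.45087 (5 s.f.)

0.45087


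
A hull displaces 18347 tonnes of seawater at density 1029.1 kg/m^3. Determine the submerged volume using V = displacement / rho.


Formula: V = mass / rho
Step 1 — convert tonnes to kg: 18347 t * 1000 = 18347000 kg
Step 2 — V = 18347000 / 1029.1 ≈ 17828 m^3 (5 s.f.)

17828 m^3


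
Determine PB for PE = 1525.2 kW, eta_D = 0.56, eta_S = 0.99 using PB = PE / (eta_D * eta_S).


Formula: PB = PE / (eta_D * eta_S)
Step 1 — combined efficiency = eta_D * eta_S = 0.56 * 0.99 = 0.5544
Step 2 — PB = 1525.2 / 0.5544 ≈ 2751.1 kW (5 s.f.)

2751.1 kW


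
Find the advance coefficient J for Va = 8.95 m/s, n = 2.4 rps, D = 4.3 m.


Formula: J = Va / (n * D)
Step 1 — n * D = 2.4 * 4.3 = 10.32
Step 2 — J = 8.95 / 10.32 ≈ 0.86725 (5 s.f.)

0.86725


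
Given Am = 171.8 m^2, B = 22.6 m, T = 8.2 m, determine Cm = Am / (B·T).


Formula: Cm = Am / (B * T)
Step 1 — B * T = 22.6 * 8.2 = 185.32 m^2
Step 2 — Cm = 171.8 / 185.32 ≈ 0.92705 (5 s.f.)

0.92705


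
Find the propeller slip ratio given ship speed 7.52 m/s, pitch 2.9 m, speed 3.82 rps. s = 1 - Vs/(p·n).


Formula: s = 1 - Vs / (p * n)
Step 1 — p * n = 2.9 * 3.82 = 11.078
Step 2 — Vs / (p*n) = 7.52 / 11.078 = 0.678823 (6 d.p.)
Step 3 — s = 1 - 0.678823 = 0.321177

0.321177


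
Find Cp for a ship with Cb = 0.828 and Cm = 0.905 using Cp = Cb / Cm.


Formula: Cp = Cb / Cm
Substituting: Cp = 0.828 / 0.905
Result: Cp ≈ 0.91492 (5 s.f.)

0.91492


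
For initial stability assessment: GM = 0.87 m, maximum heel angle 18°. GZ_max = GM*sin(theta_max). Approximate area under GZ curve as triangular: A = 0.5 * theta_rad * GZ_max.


Formula: GZ_max = GM * sin(theta); Area = 0.5 * theta_rad * GZ_max
Step 1 — GZ_max = 0.87 * sin(18°) = 0.87 * 0.309017 = 0.268845 m
Step 2 — theta_rad = 18 * pi/180 = 0.314159 rad
Step 3 — Area = 0.5 * 0.314159 * 0.268845 ≈ 0.042230 m·rad (5 s.f.)

0.042230 m·rad


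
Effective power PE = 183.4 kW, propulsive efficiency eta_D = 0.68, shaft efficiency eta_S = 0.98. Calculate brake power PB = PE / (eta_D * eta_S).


Formula: PB = PE / (eta_D * eta_S)
Step 1 — combined efficiency = eta_D * eta_S = 0.68 * 0.98 = 0.6664
Step 2 — PB = 183.4 / 0.6664 ≈ 275.21 kW (5 s.f.)

275.21 kW


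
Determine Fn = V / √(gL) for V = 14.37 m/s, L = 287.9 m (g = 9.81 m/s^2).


Formula: Fn = V / sqrt(g * L)
Step 1 — g * L = 9.81 * 287.9 = 2824.299
Step 2 — sqrt(g * L) = sqrt(2824.299) = 53.144134
Step 3 — Fn = 14.37 / 53.144134 ≈ 0.27040 (5 s.f.)

0.27040


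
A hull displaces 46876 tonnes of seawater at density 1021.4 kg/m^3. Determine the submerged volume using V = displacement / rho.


Formula: V = mass / rho
Step 1 — convert tonnes to kg: 46876 t * 1000 = 46876000 kg
Step 2 — V = 46876000 / 1021.4 ≈ 45894 m^3 (5 s.f.)

45894 m^3


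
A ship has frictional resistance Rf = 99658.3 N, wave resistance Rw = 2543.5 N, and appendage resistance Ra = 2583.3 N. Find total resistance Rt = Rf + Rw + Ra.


Formula: Rt = Rf + Rw + Ra
Substituting: Rt = 99658.3 + 2543.5 + 2583.3
Result: Rt = 104785.1 N

104785.1 N


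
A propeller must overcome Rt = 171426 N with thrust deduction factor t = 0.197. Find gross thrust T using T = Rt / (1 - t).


Formula: T = Rt / (1 - t)
Step 1 — (1 - t) = 1 - 0.197 = 0.803
Step 2 — T = 171426 / 0.803 ≈ 213480 N (5 s.f.)

213480 N


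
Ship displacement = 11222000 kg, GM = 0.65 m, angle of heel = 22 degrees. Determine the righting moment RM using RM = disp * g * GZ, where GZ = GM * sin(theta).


Formula: GZ = GM * sin(theta); RM = disp * g * GZ
Step 1 — GZ = 0.65 * sin(22°) = 0.65 * 0.374607 = 0.243495 m
Step 2 — RM = 11222000 * 9.81 * 0.243495 ≈ 26806000 N·m (5 s.f.)

26806000 N·m


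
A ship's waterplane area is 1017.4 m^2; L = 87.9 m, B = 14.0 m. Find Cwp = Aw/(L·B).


Formula: Cwp = Aw / (L * B)
Step 1 — L * B = 87.9 * 14.0 = 1230.6 m^2
Step 2 — Cwp = 1017.4 / 1230.6 ≈ 0.82675 (5 s.f.)

0.82675


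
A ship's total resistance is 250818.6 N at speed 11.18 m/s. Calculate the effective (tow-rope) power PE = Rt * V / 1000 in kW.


Formula: PE = Rt * V / 1000 (kW)
Step 1 — PE (W) = 250818.6 * 11.18 = 2804151.948 W
Step 2 — PE (kW) = 2804151.948 / 1000 ≈ 2804.2 kW (5 s.f.)

2804.2 kW


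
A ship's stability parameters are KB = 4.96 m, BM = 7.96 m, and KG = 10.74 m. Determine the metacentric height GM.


Formula: GM = KB + BM - KG
Step 1 — KM = KB + BM = 4.96 + 7.96 = 12.92 m
Step 2 — GM = KM - KG = 12.92 - 10.74 = 2.18 m

2.18 m


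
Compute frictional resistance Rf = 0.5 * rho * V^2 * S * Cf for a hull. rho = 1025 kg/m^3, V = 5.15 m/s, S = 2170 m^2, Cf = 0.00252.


Formula: Rf = 0.5 * rho * V^2 * S * Cf
Step 1 — V^2 = 5.15^2 = 26.5225
Step 2 — 0.5 * rho * V^2 = 0.5 * 1025 * 26.5225 = 13592.78125
Step 3 — Rf = 13592.78125 * 2170 * 0.00252 ≈ 74331 N (5 s.f.)

74331 N


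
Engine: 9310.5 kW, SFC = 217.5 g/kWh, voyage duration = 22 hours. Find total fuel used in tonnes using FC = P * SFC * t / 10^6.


Formula: FC (tonnes) = P * SFC * t / 1,000,000
Step 1 — P * SFC * t = 9310.5 * 217.5 * 22 = 44550742.5 g
Step 2 — FC (tonnes) = 44550742.5 / 1,000,000 ≈ 44.551 tonnes (5 s.f.)

44.551 tonnes


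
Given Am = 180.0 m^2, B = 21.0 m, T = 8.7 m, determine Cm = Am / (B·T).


Formula: Cm = Am / (B * T)
Step 1 — B * T = 21.0 * 8.7 = 182.7 m^2
Step 2 — Cm = 180.0 / 182.7 ≈ 0.98522 (5 s.f.)

0.98522


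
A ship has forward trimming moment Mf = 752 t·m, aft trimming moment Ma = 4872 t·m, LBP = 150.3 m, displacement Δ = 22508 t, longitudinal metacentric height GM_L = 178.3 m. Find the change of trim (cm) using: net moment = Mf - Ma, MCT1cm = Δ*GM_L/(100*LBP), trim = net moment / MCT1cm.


Formula: net trimming moment = Mf - Ma; MCT1cm = Δ*GM_L/(100*LBP); trim = net moment / MCT1cm
Step 1 — net trimming moment = 752 - 4872 = -4120 t·m
Step 2 — MCT1cm = 22508 * 178.3 / (100 * 150.3) = 267.0111 t·m/cm
Step 3 — trim = -4120 / 267.0111 ≈ -15.430 cm (5 s.f.)

-15.430 cm


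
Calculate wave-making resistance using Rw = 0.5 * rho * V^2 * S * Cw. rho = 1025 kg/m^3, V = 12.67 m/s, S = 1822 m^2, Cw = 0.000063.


Formula: Rw = 0.5 * rho * V^2 * S * Cw
Step 1 — V^2 = 12.67^2 = 160.5289
Step 2 — 0.5 * rho * V^2 = 0.5 * 1025 * 160.5289 = 82271.06125
Step 3 — Rw = 82271.06125 * 1822 * 0.000063 ≈ 9443.6 N (5 s.f.)

9443.6 N


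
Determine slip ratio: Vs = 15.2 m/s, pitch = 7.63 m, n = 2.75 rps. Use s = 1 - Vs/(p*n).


Formula: s = 1 - Vs / (p * n)
Step 1 — p * n = 7.63 * 2.75 = 20.9825
Step 2 — Vs / (p*n) = 15.2 / 20.9825 = 0.724413 (6 d.p.)
Step 3 — s = 1 - 0.724413 = 0.275587

0.275587


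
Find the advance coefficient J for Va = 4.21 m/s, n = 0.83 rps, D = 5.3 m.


Formula: J = Va / (n * D)
Step 1 — n * D = 0.83 * 5.3 = 4.399
Step 2 — J = 4.21 / 4.399 ≈ 0.95704 (5 s.f.)

0.95704


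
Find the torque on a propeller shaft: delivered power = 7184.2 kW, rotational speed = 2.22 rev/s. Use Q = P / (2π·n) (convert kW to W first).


Formula: Q = P_W / (2 * pi * n)
Step 1 — P_W = 7184.2 kW * 1000 = 7184200.0 W
Step 2 — 2 * pi * n = 2 * pi * 2.22 = 13.948671
Step 3 — Q = 7184200.0 / 13.948671 ≈ 515050 N·m (5 s.f.)

515050 N·m


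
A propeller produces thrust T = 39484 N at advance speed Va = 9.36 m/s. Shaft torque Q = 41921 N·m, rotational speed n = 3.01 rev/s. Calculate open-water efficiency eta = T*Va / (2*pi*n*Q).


Formula: eta = T * Va / (2 * pi * n * Q)
Step 1 — numerator = T * Va = 39484 * 9.36 = 369570.24
Step 2 — 2 * pi * n = 2 * pi * 3.01 = 18.912388
Step 3 — denominator = 18.912388 * 41921 = 792826.22
Step 4 — eta = 369570.24 / 792826.22 ≈ 0.46614 (5 s.f.)

0.46614


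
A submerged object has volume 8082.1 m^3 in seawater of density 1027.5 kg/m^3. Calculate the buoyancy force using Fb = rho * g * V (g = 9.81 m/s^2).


Formula: Fb = rho * g * V
Substituting: Fb = 1027.5 * 9.81 * 8082.1
Intermediate: 1027.5 * 9.81 = 10079.775
Result: Fb = 10079.775 * 8082.1 ≈ 81466000 N (5 s.f.)

81466000 N


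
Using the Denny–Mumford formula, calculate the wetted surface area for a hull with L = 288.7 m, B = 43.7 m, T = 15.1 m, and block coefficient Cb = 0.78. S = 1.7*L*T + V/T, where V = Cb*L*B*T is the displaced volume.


Formula: S = 1.7*L*T + V/T with V = Cb*L*B*T, i.e. S = L * (1.7*T + Cb*B)
Step 1 — 1.7*T = 1.7 * 15.1 = 25.67 m
Step 2 — Cb*B = 0.78 * 43.7 = 34.086 m
Step 3 — 1.7*T + Cb*B = 25.67 + 34.086 = 59.756 m
Step 4 — S = 288.7 * 59.756 ≈ 17252 m^2 (5 s.f.)

17252 m^2


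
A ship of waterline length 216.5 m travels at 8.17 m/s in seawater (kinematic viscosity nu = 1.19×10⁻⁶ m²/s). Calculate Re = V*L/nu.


Formula: Re = V * L / nu
Step 1 — V * L = 8.17 * 216.5 = 1768.805 m^2/s
Step 2 — Re = 1768.805 / 1.19e-6 = 1.49e+09

1.49e+09


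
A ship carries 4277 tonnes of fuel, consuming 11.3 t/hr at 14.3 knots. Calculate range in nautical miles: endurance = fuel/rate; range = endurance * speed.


Formula: endurance = fuel / rate; range = endurance * speed
Step 1 — endurance = 4277 / 11.3 = 378.4956 hours
Step 2 — range = 378.4956 * 14.3 ≈ 5412.5 nautical miles (5 s.f.)

5412.5 NM


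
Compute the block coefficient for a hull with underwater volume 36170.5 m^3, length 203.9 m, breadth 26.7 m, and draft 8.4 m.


Formula: Cb = V / (L * B * T)
Step 1 — L * B * T = 203.9 * 26.7 * 8.4 = 45730.692 m^3
Step 2 — Cb = 36170.5 / 45730.692 ≈ 0.79095 (5 s.f.)

0.79095


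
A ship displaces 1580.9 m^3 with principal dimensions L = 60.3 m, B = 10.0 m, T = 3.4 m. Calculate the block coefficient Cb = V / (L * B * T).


Formula: Cb = V / (L * B * T)
Step 1 — L * B * T = 60.3 * 10.0 * 3.4 = 2050.2 m^3
Step 2 — Cb = 1580.9 / 2050.2 ≈ 0.77110 (5 s.f.)

0.77110


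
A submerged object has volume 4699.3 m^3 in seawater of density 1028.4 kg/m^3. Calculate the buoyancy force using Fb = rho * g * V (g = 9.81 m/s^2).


Formula: Fb = rho * g * V
Substituting: Fb = 1028.4 * 9.81 * 4699.3
Intermediate: 1028.4 * 9.81 = 10088.604
Result: Fb = 10088.604 * 4699.3 ≈ 47409000 N (5 s.f.)

47409000 N


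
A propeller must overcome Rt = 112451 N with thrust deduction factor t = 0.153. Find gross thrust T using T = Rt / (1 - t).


Formula: T = Rt / (1 - t)
Step 1 — (1 - t) = 1 - 0.153 = 0.847
Step 2 — T = 112451 / 0.847 ≈ 132760 N (5 s.f.)

132760 N


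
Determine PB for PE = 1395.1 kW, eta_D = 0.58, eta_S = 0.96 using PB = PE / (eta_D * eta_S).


Formula: PB = PE / (eta_D * eta_S)
Step 1 — combined efficiency = eta_D * eta_S = 0.58 * 0.96 = 0.5568
Step 2 — PB = 1395.1 / 0.5568 ≈ 2505.6 kW (5 s.f.)

2505.6 kW


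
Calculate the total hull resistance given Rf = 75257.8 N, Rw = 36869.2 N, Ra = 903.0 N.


Formula: Rt = Rf + Rw + Ra
Substituting: Rt = 75257.8 + 36869.2 + 903.0
Result: Rt = 113030.0 N

113030.0 N


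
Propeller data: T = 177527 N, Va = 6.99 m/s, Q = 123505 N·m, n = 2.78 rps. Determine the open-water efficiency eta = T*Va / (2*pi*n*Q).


Formula: eta = T * Va / (2 * pi * n * Q)
Step 1 — numerator = T * Va = 177527 * 6.99 = 1240913.73
Step 2 — 2 * pi * n = 2 * pi * 2.78 = 17.467255
Step 3 — denominator = 17.467255 * 123505 = 2157293.33
Step 4 — eta = 1240913.73 / 2157293.33 ≈ 0.57522 (5 s.f.)

0.57522


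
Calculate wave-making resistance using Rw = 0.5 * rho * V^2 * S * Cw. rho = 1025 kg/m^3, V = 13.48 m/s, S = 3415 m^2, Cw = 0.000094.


Formula: Rw = 0.5 * rho * V^2 * S * Cw
Step 1 — V^2 = 13.48^2 = 181.7104
Step 2 — 0.5 * rho * V^2 = 0.5 * 1025 * 181.7104 = 93126.58
Step 3 — Rw = 93126.58 * 3415 * 0.000094 ≈ 29895 N (5 s.f.)

29895 N


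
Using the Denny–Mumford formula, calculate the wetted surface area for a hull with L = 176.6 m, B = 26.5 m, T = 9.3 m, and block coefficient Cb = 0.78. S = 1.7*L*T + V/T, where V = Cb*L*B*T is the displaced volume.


Formula: S = 1.7*L*T + V/T with V = Cb*L*B*T, i.e. S = L * (1.7*T + Cb*B)
Step 1 — 1.7*T = 1.7 * 9.3 = 15.81 m
Step 2 — Cb*B = 0.78 * 26.5 = 20.67 m
Step 3 — 1.7*T + Cb*B = 15.81 + 20.67 = 36.48 m
Step 4 — S = 176.6 * 36.48 ≈ 6442.4 m^2 (5 s.f.)

6442.4 m^2


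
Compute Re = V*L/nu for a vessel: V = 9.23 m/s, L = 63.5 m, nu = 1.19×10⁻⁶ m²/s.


Formula: Re = V * L / nu
Step 1 — V * L = 9.23 * 63.5 = 586.105 m^2/s
Step 2 — Re = 586.105 / 1.19e-6 = 4.93e+08

4.93e+08


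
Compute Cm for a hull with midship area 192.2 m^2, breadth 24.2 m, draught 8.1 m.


Formula: Cm = Am / (B * T)
Step 1 — B * T = 24.2 * 8.1 = 196.02 m^2
Step 2 — Cm = 192.2 / 196.02 ≈ 0.98051 (5 s.f.)

0.98051


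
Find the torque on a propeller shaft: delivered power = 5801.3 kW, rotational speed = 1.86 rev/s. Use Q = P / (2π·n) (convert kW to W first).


Formula: Q = P_W / (2 * pi * n)
Step 1 — P_W = 5801.3 kW * 1000 = 5801300.0 W
Step 2 — 2 * pi * n = 2 * pi * 1.86 = 11.686725
Step 3 — Q = 5801300.0 / 11.686725 ≈ 496400 N·m (5 s.f.)

496400 N·m


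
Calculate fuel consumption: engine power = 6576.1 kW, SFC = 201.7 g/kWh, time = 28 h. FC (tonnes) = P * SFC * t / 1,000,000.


Formula: FC (tonnes) = P * SFC * t / 1,000,000
Step 1 — P * SFC * t = 6576.1 * 201.7 * 28 = 37139182.36 g
Step 2 — FC (tonnes) = 37139182.36 / 1,000,000 ≈ 37.139 tonnes (5 s.f.)

37.139 tonnes


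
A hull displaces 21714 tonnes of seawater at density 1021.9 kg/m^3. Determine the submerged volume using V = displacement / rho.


Formula: V = mass / rho
Step 1 — convert tonnes to kg: 21714 t * 1000 = 21714000 kg
Step 2 — V = 21714000 / 1021.9 ≈ 21249 m^3 (5 s.f.)

21249 m^3


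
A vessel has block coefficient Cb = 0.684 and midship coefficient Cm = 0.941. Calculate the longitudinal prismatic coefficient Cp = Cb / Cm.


Formula: Cp = Cb / Cm
Substituting: Cp = 0.684 / 0.941
Result: Cp ≈ 0.72689 (5 s.f.)

0.72689


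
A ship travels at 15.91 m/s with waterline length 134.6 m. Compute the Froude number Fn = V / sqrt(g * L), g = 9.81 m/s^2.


Formula: Fn = V / sqrt(g * L)
Step 1 — g * L = 9.81 * 134.6 = 1320.426
Step 2 — sqrt(g * L) = sqrt(1320.426) = 36.337666
Step 3 — Fn = 15.91 / 36.337666 ≈ 0.43784 (5 s.f.)

0.43784


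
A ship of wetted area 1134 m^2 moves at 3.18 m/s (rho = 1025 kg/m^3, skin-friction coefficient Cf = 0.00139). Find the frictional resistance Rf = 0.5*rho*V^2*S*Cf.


Formula: Rf = 0.5 * rho * V^2 * S * Cf
Step 1 — V^2 = 3.18^2 = 10.1124
Step 2 — 0.5 * rho * V^2 = 0.5 * 1025 * 10.1124 = 5182.605
Step 3 — Rf = 5182.605 * 1134 * 0.00139 ≈ 8169.1 N (5 s.f.)

8169.1 N


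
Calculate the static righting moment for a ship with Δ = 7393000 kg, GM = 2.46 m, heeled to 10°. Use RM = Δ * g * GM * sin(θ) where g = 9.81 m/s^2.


Formula: GZ = GM * sin(theta); RM = disp * g * GZ
Step 1 — GZ = 2.46 * sin(10°) = 2.46 * 0.173648 = 0.427174 m
Step 2 — RM = 7393000 * 9.81 * 0.427174 ≈ 30981000 N·m (5 s.f.)

30981000 N·m


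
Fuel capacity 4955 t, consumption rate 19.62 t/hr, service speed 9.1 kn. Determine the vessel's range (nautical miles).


Formula: endurance = fuel / rate; range = endurance * speed
Step 1 — endurance = 4955 / 19.62 = 252.5484 hours
Step 2 — range = 252.5484 * 9.1 ≈ 2298.2 nautical miles (5 s.f.)

2298.2 NM


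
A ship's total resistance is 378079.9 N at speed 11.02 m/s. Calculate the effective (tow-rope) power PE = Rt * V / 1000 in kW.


Formula: PE = Rt * V / 1000 (kW)
Step 1 — PE (W) = 378079.9 * 11.02 = 4166440.498 W
Step 2 — PE (kW) = 4166440.498 / 1000 ≈ 4166.4 kW (5 s.f.)

4166.4 kW


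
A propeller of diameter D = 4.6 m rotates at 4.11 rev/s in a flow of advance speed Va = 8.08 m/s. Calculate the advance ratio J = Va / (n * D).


Formula: J = Va / (n * D)
Step 1 — n * D = 4.11 * 4.6 = 18.906
Step 2 — J = 8.08 / 18.906 ≈ 0.42738 (5 s.f.)

0.42738


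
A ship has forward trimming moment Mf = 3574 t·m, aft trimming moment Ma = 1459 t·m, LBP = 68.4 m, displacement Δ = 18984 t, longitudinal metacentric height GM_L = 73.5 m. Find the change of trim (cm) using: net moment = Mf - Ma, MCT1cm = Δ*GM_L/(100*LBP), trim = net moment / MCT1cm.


Formula: net trimming moment = Mf - Ma; MCT1cm = Δ*GM_L/(100*LBP); trim = net moment / MCT1cm
Step 1 — net trimming moment = 3574 - 1459 = 2115 t·m
Step 2 — MCT1cm = 18984 * 73.5 / (100 * 68.4) = 203.9947 t·m/cm
Step 3 — trim = 2115 / 203.9947 ≈ 10.368 cm (5 s.f.)

10.368 cm


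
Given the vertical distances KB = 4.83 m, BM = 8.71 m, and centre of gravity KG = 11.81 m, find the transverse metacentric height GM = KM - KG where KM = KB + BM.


Formula: GM = KB + BM - KG
Step 1 — KM = KB + BM = 4.83 + 8.71 = 13.54 m
Step 2 — GM = KM - KG = 13.54 - 11.81 = 1.73 m

1.73 m


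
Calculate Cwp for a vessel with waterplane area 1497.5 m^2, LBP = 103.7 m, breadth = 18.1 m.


Formula: Cwp = Aw / (L * B)
Step 1 — L * B = 103.7 * 18.1 = 1876.97 m^2
Step 2 — Cwp = 1497.5 / 1876.97 ≈ 0.79783 (5 s.f.)

0.79783


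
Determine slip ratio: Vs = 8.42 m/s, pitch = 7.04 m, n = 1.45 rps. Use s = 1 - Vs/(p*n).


Formula: s = 1 - Vs / (p * n)
Step 1 — p * n = 7.04 * 1.45 = 10.208
Step 2 — Vs / (p*n) = 8.42 / 10.208 = 0.824843 (6 d.p.)
Step 3 — s = 1 - 0.824843 = 0.175157

0.175157


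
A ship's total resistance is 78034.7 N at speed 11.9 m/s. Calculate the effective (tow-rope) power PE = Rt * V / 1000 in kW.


Formula: PE = Rt * V / 1000 (kW)
Step 1 — PE (W) = 78034.7 * 11.9 = 928612.93 W
Step 2 — PE (kW) = 928612.93 / 1000 ≈ 928.61 kW (5 s.f.)

928.61 kW


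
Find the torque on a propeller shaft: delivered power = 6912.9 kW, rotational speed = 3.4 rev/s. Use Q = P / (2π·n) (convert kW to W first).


Formula: Q = P_W / (2 * pi * n)
Step 1 — P_W = 6912.9 kW * 1000 = 6912900.0 W
Step 2 — 2 * pi * n = 2 * pi * 3.4 = 21.36283
Step 3 — Q = 6912900.0 / 21.36283 ≈ 323590 N·m (5 s.f.)

323590 N·m


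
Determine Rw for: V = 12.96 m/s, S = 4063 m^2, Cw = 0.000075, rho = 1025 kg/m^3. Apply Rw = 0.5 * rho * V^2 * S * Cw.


Formula: Rw = 0.5 * rho * V^2 * S * Cw
Step 1 — V^2 = 12.96^2 = 167.9616
Step 2 — 0.5 * rho * V^2 = 0.5 * 1025 * 167.9616 = 86080.32
Step 3 — Rw = 86080.32 * 4063 * 0.000075 ≈ 26231 N (5 s.f.)

26231 N


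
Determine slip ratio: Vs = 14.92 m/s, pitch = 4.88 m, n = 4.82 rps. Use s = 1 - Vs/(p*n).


Formula: s = 1 - Vs / (p * n)
Step 1 — p * n = 4.88 * 4.82 = 23.5216
Step 2 — Vs / (p*n) = 14.92 / 23.5216 = 0.634311 (6 d.p.)
Step 3 — s = 1 - 0.634311 = 0.365689

0.365689


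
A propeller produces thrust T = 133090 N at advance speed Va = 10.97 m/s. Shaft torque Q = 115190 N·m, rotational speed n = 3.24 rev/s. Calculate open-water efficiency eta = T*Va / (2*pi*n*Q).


Formula: eta = T * Va / (2 * pi * n * Q)
Step 1 — numerator = T * Va = 133090 * 10.97 = 1459997.3
Step 2 — 2 * pi * n = 2 * pi * 3.24 = 20.35752
Step 3 — denominator = 20.35752 * 115190 = 2344982.73
Step 4 — eta = 1459997.3 / 2344982.73 ≈ 0.62260 (5 s.f.)

0.62260


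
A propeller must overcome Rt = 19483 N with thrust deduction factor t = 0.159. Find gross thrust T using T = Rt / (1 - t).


Formula: T = Rt / (1 - t)
Step 1 — (1 - t) = 1 - 0.159 = 0.841
Step 2 — T = 19483 / 0.841 ≈ 23166 N (5 s.f.)

23166 N


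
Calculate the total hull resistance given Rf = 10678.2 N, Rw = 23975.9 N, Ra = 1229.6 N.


Formula: Rt = Rf + Rw + Ra
Substituting: Rt = 10678.2 + 23975.9 + 1229.6
Result: Rt = 35883.7 N

35883.7 N


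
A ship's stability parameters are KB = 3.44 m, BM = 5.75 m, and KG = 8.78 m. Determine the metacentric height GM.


Formula: GM = KB + BM - KG
Step 1 — KM = KB + BM = 3.44 + 5.75 = 9.19 m
Step 2 — GM = KM - KG = 9.19 - 8.78 = 0.41 m

0.41 m


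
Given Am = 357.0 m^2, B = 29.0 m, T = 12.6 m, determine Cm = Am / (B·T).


Formula: Cm = Am / (B * T)
Step 1 — B * T = 29.0 * 12.6 = 365.4 m^2
Step 2 — Cm = 357.0 / 365.4 ≈ 0.97701 (5 s.f.)

0.97701


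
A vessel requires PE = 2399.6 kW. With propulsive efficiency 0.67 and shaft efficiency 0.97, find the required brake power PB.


Formula: PB = PE / (eta_D * eta_S)
Step 1 — combined efficiency = eta_D * eta_S = 0.67 * 0.97 = 0.6499
Step 2 — PB = 2399.6 / 0.6499 ≈ 3692.3 kW (5 s.f.)

3692.3 kW


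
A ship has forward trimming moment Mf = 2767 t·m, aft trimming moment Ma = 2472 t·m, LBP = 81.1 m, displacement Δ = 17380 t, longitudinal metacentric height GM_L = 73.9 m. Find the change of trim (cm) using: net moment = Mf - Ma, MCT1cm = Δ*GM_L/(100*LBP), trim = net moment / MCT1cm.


Formula: net trimming moment = Mf - Ma; MCT1cm = Δ*GM_L/(100*LBP); trim = net moment / MCT1cm
Step 1 — net trimming moment = 2767 - 2472 = 295 t·m
Step 2 — MCT1cm = 17380 * 73.9 / (100 * 81.1) = 158.3702 t·m/cm
Step 3 — trim = 295 / 158.3702 ≈ 1.8627 cm (5 s.f.)

1.8627 cm


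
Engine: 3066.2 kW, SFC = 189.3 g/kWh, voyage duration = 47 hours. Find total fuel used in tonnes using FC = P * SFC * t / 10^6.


Formula: FC (tonnes) = P * SFC * t / 1,000,000
Step 1 — P * SFC * t = 3066.2 * 189.3 * 47 = 27280288.02 g
Step 2 — FC (tonnes) = 27280288.02 / 1,000,000 ≈ 27.280 tonnes (5 s.f.)

27.280 tonnes


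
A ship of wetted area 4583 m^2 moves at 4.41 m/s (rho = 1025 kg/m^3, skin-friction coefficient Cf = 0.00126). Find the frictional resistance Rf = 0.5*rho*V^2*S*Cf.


Formula: Rf = 0.5 * rho * V^2 * S * Cf
Step 1 — V^2 = 4.41^2 = 19.4481
Step 2 — 0.5 * rho * V^2 = 0.5 * 1025 * 19.4481 = 9967.15125
Step 3 — Rf = 9967.15125 * 4583 * 0.00126 ≈ 57556 N (5 s.f.)

57556 N


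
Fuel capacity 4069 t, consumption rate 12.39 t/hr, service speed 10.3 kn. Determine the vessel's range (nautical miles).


Formula: endurance = fuel / rate; range = endurance * speed
Step 1 — endurance = 4069 / 12.39 = 328.41 hours
Step 2 — range = 328.41 * 10.3 ≈ 3382.6 nautical miles (5 s.f.)

3382.6 NM


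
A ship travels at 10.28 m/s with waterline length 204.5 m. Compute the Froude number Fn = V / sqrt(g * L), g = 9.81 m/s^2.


Formula: Fn = V / sqrt(g * L)
Step 1 — g * L = 9.81 * 204.5 = 2006.145
Step 2 — sqrt(g * L) = sqrt(2006.145) = 44.79001
Step 3 — Fn = 10.28 / 44.79001 ≈ 0.22952 (5 s.f.)

0.22952


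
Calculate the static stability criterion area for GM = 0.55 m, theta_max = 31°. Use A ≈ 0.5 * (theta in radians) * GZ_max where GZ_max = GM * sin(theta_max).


Formula: GZ_max = GM * sin(theta); Area = 0.5 * theta_rad * GZ_max
Step 1 — GZ_max = 0.55 * sin(31°) = 0.55 * 0.515038 = 0.283271 m
Step 2 — theta_rad = 31 * pi/180 = 0.541052 rad
Step 3 — Area = 0.5 * 0.541052 * 0.283271 ≈ 0.076632 m·rad (5 s.f.)

0.076632 m·rad


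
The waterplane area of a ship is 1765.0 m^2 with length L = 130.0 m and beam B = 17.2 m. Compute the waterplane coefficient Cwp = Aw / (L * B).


Formula: Cwp = Aw / (L * B)
Step 1 — L * B = 130.0 * 17.2 = 2236.0 m^2
Step 2 — Cwp = 1765.0 / 2236.0 ≈ 0.78936 (5 s.f.)

0.78936


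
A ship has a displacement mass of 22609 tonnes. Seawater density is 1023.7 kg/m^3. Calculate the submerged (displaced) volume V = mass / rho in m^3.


Formula: V = mass / rho
Step 1 — convert tonnes to kg: 22609 t * 1000 = 22609000 kg
Step 2 — V = 22609000 / 1023.7 ≈ 22086 m^3 (5 s.f.)

22086 m^3


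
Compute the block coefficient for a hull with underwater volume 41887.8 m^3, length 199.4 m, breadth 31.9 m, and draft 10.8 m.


Formula: Cb = V / (L * B * T)
Step 1 — L * B * T = 199.4 * 31.9 * 10.8 = 68697.288 m^3
Step 2 — Cb = 41887.8 / 68697.288 ≈ 0.60974 (5 s.f.)

0.60974


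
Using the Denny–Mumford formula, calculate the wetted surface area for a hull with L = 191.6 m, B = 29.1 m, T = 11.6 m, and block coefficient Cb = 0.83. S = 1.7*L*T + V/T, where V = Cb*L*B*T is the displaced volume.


Formula: S = 1.7*L*T + V/T with V = Cb*L*B*T, i.e. S = L * (1.7*T + Cb*B)
Step 1 — 1.7*T = 1.7 * 11.6 = 19.72 m
Step 2 — Cb*B = 0.83 * 29.1 = 24.153 m
Step 3 — 1.7*T + Cb*B = 19.72 + 24.153 = 43.873 m
Step 4 — S = 191.6 * 43.873 ≈ 8406.1 m^2 (5 s.f.)

8406.1 m^2


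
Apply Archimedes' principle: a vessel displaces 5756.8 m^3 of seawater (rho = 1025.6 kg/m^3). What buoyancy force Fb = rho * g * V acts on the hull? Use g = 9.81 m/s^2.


Formula: Fb = rho * g * V
Substituting: Fb = 1025.6 * 9.81 * 5756.8
Intermediate: 1025.6 * 9.81 = 10061.136
Result: Fb = 10061.136 * 5756.8 ≈ 57920000 N (5 s.f.)

57920000 N


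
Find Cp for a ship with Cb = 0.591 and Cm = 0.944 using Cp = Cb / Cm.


Formula: Cp = Cb / Cm
Substituting: Cp = 0.591 / 0.944
Result: Cp ≈ 0.62606 (5 s.f.)

0.62606


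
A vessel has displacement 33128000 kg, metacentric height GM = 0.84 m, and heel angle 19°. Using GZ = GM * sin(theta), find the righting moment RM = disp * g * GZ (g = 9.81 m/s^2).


Formula: GZ = GM * sin(theta); RM = disp * g * GZ
Step 1 — GZ = 0.84 * sin(19°) = 0.84 * 0.325568 = 0.273477 m
Step 2 — RM = 33128000 * 9.81 * 0.273477 ≈ 88876000 N·m (5 s.f.)

88876000 N·m


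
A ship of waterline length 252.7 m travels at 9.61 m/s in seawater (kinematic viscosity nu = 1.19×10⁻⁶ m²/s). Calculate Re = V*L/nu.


Formula: Re = V * L / nu
Step 1 — V * L = 9.61 * 252.7 = 2428.447 m^2/s
Step 2 — Re = 2428.447 / 1.19e-6 = 2.04e+09

2.04e+09


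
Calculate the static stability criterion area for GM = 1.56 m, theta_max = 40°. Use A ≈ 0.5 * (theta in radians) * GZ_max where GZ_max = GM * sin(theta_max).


Formula: GZ_max = GM * sin(theta); Area = 0.5 * theta_rad * GZ_max
Step 1 — GZ_max = 1.56 * sin(40°) = 1.56 * 0.642788 = 1.002749 m
Step 2 — theta_rad = 40 * pi/180 = 0.698132 rad
Step 3 — Area = 0.5 * 0.698132 * 1.002749 ≈ 0.35003 m·rad (5 s.f.)

0.35003 m·rad


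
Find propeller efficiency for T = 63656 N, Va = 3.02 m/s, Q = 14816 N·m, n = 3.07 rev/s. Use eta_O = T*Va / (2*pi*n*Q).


Formula: eta = T * Va / (2 * pi * n * Q)
Step 1 — numerator = T * Va = 63656 * 3.02 = 192241.12
Step 2 — 2 * pi * n = 2 * pi * 3.07 = 19.289379
Step 3 — denominator = 19.289379 * 14816 = 285791.44
Step 4 — eta = 192241.12 / 285791.44 ≈ 0.67266 (5 s.f.)

0.67266


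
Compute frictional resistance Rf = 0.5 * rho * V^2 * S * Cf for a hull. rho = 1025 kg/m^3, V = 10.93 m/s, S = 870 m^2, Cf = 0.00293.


Formula: Rf = 0.5 * rho * V^2 * S * Cf
Step 1 — V^2 = 10.93^2 = 119.4649
Step 2 — 0.5 * rho * V^2 = 0.5 * 1025 * 119.4649 = 61225.76125
Step 3 — Rf = 61225.76125 * 870 * 0.00293 ≈ 156070 N (5 s.f.)

156070 N
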